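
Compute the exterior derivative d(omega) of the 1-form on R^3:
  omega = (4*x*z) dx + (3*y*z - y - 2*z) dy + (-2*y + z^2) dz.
d(omega) = (-4*x) dx ∧ dz + (-3*y) dy ∧ dz

For a 1-form omega = sum_i f_i dx_i, the exterior derivative is
  d(omega) = sum_{i < j} (∂f_j/∂x_i - ∂f_i/∂x_j) dx_i ∧ dx_j.
  coefficient of dx ∧ dz: ∂f_3/∂x - ∂f_1/∂z = ∂(-2*y + z^2)/∂x - ∂(4*x*z)/∂z = -4*x
  coefficient of dy ∧ dz: ∂f_3/∂y - ∂f_2/∂z = ∂(-2*y + z^2)/∂y - ∂(3*y*z - y - 2*z)/∂z = -3*y
Assembling: d(omega) = (-4*x) dx ∧ dz + (-3*y) dy ∧ dz.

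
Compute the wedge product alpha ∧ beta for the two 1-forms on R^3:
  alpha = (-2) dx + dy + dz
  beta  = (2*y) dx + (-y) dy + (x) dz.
alpha ∧ beta = (-2*x - 2*y) dx ∧ dz + (x + y) dy ∧ dz

Distribute the wedge, using dx_i ∧ dx_j = -dx_j ∧ dx_i and dx_i ∧ dx_i = 0. For each pair (i, j) with i < j, the coefficient of dx_i ∧ dx_j in alpha ∧ beta is (alpha_i * beta_j - alpha_j * beta_i). Collecting: alpha ∧ beta = (-2*x - 2*y) dx ∧ dz + (x + y) dy ∧ dz.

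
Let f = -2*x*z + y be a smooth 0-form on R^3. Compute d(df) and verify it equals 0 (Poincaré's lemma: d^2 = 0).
d(df) = 0

Step 1: df = sum_i (∂f/∂x_i) dx_i = (-2*z) dx + (1) dy + (-2*x) dz.
Step 2: Apply d again. Using the 1-form formula, the coefficient of dx ∧ dy in d(df) is ∂^2 f/∂x ∂y - ∂^2 f/∂y ∂x = (0) - (0) = 0 (equality of mixed partials for smooth f).
Similarly for dx ∧ dz and dy ∧ dz — all coefficients vanish. So d(df) = 0.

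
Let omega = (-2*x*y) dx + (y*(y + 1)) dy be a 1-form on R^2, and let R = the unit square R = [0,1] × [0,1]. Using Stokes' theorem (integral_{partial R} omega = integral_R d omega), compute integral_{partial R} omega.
integral_(partial R) omega = 1

Stokes: integral_partial_R omega = integral_R d omega with d omega = (∂Q/∂x - ∂P/∂y) dx ∧ dy.
  ∂Q/∂x = 0
  ∂P/∂y = -2*x
  integrand = ∂Q/∂x - ∂P/∂y = 2*x.
Integrating over R: integral_0^1 integral_0^1 (2*x) dx dy = 1.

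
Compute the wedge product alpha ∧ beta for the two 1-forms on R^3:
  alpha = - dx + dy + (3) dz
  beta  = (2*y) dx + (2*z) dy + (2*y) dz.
alpha ∧ beta = (-2*y - 2*z) dx ∧ dy + (-8*y) dx ∧ dz + (2*y - 6*z) dy ∧ dz

Distribute the wedge, using dx_i ∧ dx_j = -dx_j ∧ dx_i and dx_i ∧ dx_i = 0. For each pair (i, j) with i < j, the coefficient of dx_i ∧ dx_j in alpha ∧ beta is (alpha_i * beta_j - alpha_j * beta_i). Collecting: alpha ∧ beta = (-2*y - 2*z) dx ∧ dy + (-8*y) dx ∧ dz + (2*y - 6*z) dy ∧ dz.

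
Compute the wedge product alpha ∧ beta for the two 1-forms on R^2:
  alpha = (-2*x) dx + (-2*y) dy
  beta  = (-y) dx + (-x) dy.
alpha ∧ beta = (2*x^2 - 2*y^2) dx ∧ dy

Distribute the wedge, using dx_i ∧ dx_j = -dx_j ∧ dx_i and dx_i ∧ dx_i = 0. For each pair (i, j) with i < j, the coefficient of dx_i ∧ dx_j in alpha ∧ beta is (alpha_i * beta_j - alpha_j * beta_i). Collecting: alpha ∧ beta = (2*x^2 - 2*y^2) dx ∧ dy.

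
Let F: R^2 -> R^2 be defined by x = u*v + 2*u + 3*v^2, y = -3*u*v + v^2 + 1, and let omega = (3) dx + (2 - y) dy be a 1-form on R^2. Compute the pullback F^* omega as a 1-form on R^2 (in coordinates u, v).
F^* omega = (-9*u*v^2 + 3*v^3 + 6) du + (v*(-9*u^2 + 9*u*v - 2*v^2 + 20)) dv

Using F^*(f dg) = (f ∘ F) d(g ∘ F), substitute each coordinate x_i by F_i(u, v) in f_i, and replace dx_i by d F_i = (∂F_i/∂u) du + (∂F_i/∂v) dv.
  For the x component: f_1(F) = 3; d F_1 = (v + 2) du + (u + 6*v) dv
  For the y component: f_2(F) = 3*u*v - v^2 + 1; d F_2 = (-3*v) du + (-3*u + 2*v) dv
Combining and collecting du, dv coefficients:
  coeff of du: -9*u*v^2 + 3*v^3 + 6
  coeff of dv: v*(-9*u^2 + 9*u*v - 2*v^2 + 20)
F^* omega = (-9*u*v^2 + 3*v^3 + 6) du + (v*(-9*u^2 + 9*u*v - 2*v^2 + 20)) dv.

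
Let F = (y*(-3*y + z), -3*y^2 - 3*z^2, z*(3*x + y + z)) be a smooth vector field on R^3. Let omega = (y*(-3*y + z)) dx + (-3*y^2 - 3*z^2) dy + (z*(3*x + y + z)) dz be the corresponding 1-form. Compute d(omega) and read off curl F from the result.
d(omega) = (7*z) dy ∧ dz + (y - 3*z) dz ∧ dx + (6*y - z) dx ∧ dy; curl F = (7*z, y - 3*z, 6*y - z)

d omega = sum_{i<j} (∂f_j/∂x_i - ∂f_i/∂x_j) dx_i ∧ dx_j. Under the identification (dy ∧ dz, dz ∧ dx, dx ∧ dy) ↔ (e_x, e_y, e_z), the coefficients are exactly the components of curl F. Compute:
  ∂R/∂y - ∂Q/∂z = (z) - (-6*z) = 7*z
  ∂P/∂z - ∂R/∂x = (y) - (3*z) = y - 3*z
  ∂Q/∂x - ∂P/∂y = (0) - (-6*y + z) = 6*y - z.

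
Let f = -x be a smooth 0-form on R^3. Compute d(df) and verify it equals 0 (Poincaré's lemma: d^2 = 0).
d(df) = 0

Step 1: df = sum_i (∂f/∂x_i) dx_i = (-1) dx + (0) dy + (0) dz.
Step 2: Apply d again. Using the 1-form formula, the coefficient of dx ∧ dy in d(df) is ∂^2 f/∂x ∂y - ∂^2 f/∂y ∂x = (0) - (0) = 0 (equality of mixed partials for smooth f).
Similarly for dx ∧ dz and dy ∧ dz — all coefficients vanish. So d(df) = 0.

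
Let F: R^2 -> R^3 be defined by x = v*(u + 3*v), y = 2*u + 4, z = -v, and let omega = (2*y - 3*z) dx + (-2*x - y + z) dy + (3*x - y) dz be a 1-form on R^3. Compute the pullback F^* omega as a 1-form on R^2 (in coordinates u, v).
F^* omega = (-4*u - 9*v^2 + 6*v - 8) du + (4*u^2 + 24*u*v + 10*u + 9*v^2 + 48*v + 4) dv

Using F^*(f dg) = (f ∘ F) d(g ∘ F), substitute each coordinate x_i by F_i(u, v) in f_i, and replace dx_i by d F_i = (∂F_i/∂u) du + (∂F_i/∂v) dv.
  For the x component: f_1(F) = 4*u + 3*v + 8; d F_1 = (v) du + (u + 6*v) dv
  For the y component: f_2(F) = -2*u*v - 2*u - 6*v^2 - v - 4; d F_2 = (2) du + (0) dv
  For the z component: f_3(F) = 3*u*v - 2*u + 9*v^2 - 4; d F_3 = (0) du + (-1) dv
Combining and collecting du, dv coefficients:
  coeff of du: -4*u - 9*v^2 + 6*v - 8
  coeff of dv: 4*u^2 + 24*u*v + 10*u + 9*v^2 + 48*v + 4
F^* omega = (-4*u - 9*v^2 + 6*v - 8) du + (4*u^2 + 24*u*v + 10*u + 9*v^2 + 48*v + 4) dv.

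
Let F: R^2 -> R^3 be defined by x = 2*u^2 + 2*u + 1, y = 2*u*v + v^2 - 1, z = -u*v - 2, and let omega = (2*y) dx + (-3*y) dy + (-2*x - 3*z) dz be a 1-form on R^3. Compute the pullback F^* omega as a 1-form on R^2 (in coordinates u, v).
F^* omega = (20*u^2*v - 7*u*v^2 + 12*u*v - 8*u - 6*v^3 + 4*v^2 + 2*v - 4) du + (4*u^3 - 15*u^2*v + 4*u^2 - 18*u*v^2 + 2*u - 6*v^3 + 6*v) dv

Using F^*(f dg) = (f ∘ F) d(g ∘ F), substitute each coordinate x_i by F_i(u, v) in f_i, and replace dx_i by d F_i = (∂F_i/∂u) du + (∂F_i/∂v) dv.
  For the x component: f_1(F) = 4*u*v + 2*v^2 - 2; d F_1 = (4*u + 2) du + (0) dv
  For the y component: f_2(F) = -6*u*v - 3*v^2 + 3; d F_2 = (2*v) du + (2*u + 2*v) dv
  For the z component: f_3(F) = -4*u^2 + 3*u*v - 4*u + 4; d F_3 = (-v) du + (-u) dv
Combining and collecting du, dv coefficients:
  coeff of du: 20*u^2*v - 7*u*v^2 + 12*u*v - 8*u - 6*v^3 + 4*v^2 + 2*v - 4
  coeff of dv: 4*u^3 - 15*u^2*v + 4*u^2 - 18*u*v^2 + 2*u - 6*v^3 + 6*v
F^* omega = (20*u^2*v - 7*u*v^2 + 12*u*v - 8*u - 6*v^3 + 4*v^2 + 2*v - 4) du + (4*u^3 - 15*u^2*v + 4*u^2 - 18*u*v^2 + 2*u - 6*v^3 + 6*v) dv.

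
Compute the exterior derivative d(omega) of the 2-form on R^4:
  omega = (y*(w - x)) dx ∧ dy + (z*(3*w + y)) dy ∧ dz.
d(omega) = (y) dx ∧ dy ∧ dw + (3*z) dy ∧ dz ∧ dw

For a 2-form omega = sum_{i<j} g_{ij} dx_i ∧ dx_j, the exterior derivative is
  d(omega) = sum_{i<j} d(g_{ij}) ∧ dx_i ∧ dx_j = sum_{i<j, k} (∂g_{ij}/∂x_k) dx_k ∧ dx_i ∧ dx_j.
Expand each term, using dx_k ∧ dx_i ∧ dx_j = sgn(permutation) dx_{(a)} ∧ dx_{(b)} ∧ dx_{(c)} with (a < b < c) sorted:
  d(y*(w - x)) includes (∂/∂w)(y*(w - x)) dw = (y) dw, which multiplied by dx ∧ dy gives (y) dx ∧ dy ∧ dw
  d(z*(3*w + y)) includes (∂/∂w)(z*(3*w + y)) dw = (3*z) dw, which multiplied by dy ∧ dz gives (3*z) dy ∧ dz ∧ dw
Collecting like 3-forms: d(omega) = (y) dx ∧ dy ∧ dw + (3*z) dy ∧ dz ∧ dw.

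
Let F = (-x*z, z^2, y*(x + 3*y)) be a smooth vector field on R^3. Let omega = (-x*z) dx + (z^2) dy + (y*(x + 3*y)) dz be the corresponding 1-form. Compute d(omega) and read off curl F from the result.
d(omega) = (x + 6*y - 2*z) dy ∧ dz + (-x - y) dz ∧ dx + (0) dx ∧ dy; curl F = (x + 6*y - 2*z, -x - y, 0)

d omega = sum_{i<j} (∂f_j/∂x_i - ∂f_i/∂x_j) dx_i ∧ dx_j. Under the identification (dy ∧ dz, dz ∧ dx, dx ∧ dy) ↔ (e_x, e_y, e_z), the coefficients are exactly the components of curl F. Compute:
  ∂R/∂y - ∂Q/∂z = (x + 6*y) - (2*z) = x + 6*y - 2*z
  ∂P/∂z - ∂R/∂x = (-x) - (y) = -x - y
  ∂Q/∂x - ∂P/∂y = (0) - (0) = 0.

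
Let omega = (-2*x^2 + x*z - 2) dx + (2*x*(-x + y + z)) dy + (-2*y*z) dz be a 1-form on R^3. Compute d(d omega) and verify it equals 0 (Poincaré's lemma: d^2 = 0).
d(d omega) = 0

Step 1: d omega = sum_{i<j} (∂f_j/∂x_i - ∂f_i/∂x_j) dx_i ∧ dx_j:
  coeff of dx ∧ dy: -4*x + 2*y + 2*z
  coeff of dx ∧ dz: -x
  coeff of dy ∧ dz: -2*x - 2*z
Step 2: Apply d again to each 2-form coefficient. The only possible 3-form in R^3 is dx ∧ dy ∧ dz, with coefficient
  ∂(coeff of dy∧dz)/∂x - ∂(coeff of dx∧dz)/∂y + ∂(coeff of dx∧dy)/∂z
  = ∂/∂x (-2*x - 2*z) - ∂/∂y (-x) + ∂/∂z (-4*x + 2*y + 2*z).
Each of these terms simplifies to sums of mixed partials that cancel in pairs. The result is 0 (by equality of mixed partials for smooth functions — Schwarz / Clairaut).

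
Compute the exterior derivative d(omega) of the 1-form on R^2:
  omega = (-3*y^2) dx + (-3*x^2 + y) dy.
d(omega) = (-6*x + 6*y) dx ∧ dy

For a 1-form omega = sum_i f_i dx_i, the exterior derivative is
  d(omega) = sum_{i < j} (∂f_j/∂x_i - ∂f_i/∂x_j) dx_i ∧ dx_j.
  coefficient of dx ∧ dy: ∂f_2/∂x - ∂f_1/∂y = ∂(-3*x^2 + y)/∂x - ∂(-3*y^2)/∂y = -6*x + 6*y
Assembling: d(omega) = (-6*x + 6*y) dx ∧ dy.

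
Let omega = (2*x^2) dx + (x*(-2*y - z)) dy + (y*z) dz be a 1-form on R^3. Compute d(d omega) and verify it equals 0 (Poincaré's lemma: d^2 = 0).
d(d omega) = 0

Step 1: d omega = sum_{i<j} (∂f_j/∂x_i - ∂f_i/∂x_j) dx_i ∧ dx_j:
  coeff of dx ∧ dy: -2*y - z
  coeff of dx ∧ dz: 0
  coeff of dy ∧ dz: x + z
Step 2: Apply d again to each 2-form coefficient. The only possible 3-form in R^3 is dx ∧ dy ∧ dz, with coefficient
  ∂(coeff of dy∧dz)/∂x - ∂(coeff of dx∧dz)/∂y + ∂(coeff of dx∧dy)/∂z
  = ∂/∂x (x + z) - ∂/∂y (0) + ∂/∂z (-2*y - z).
Each of these terms simplifies to sums of mixed partials that cancel in pairs. The result is 0 (by equality of mixed partials for smooth functions — Schwarz / Clairaut).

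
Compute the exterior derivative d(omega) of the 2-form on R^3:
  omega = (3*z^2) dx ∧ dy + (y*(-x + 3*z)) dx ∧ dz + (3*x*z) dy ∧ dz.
d(omega) = (x + 6*z) dx ∧ dy ∧ dz

For a 2-form omega = sum_{i<j} g_{ij} dx_i ∧ dx_j, the exterior derivative is
  d(omega) = sum_{i<j} d(g_{ij}) ∧ dx_i ∧ dx_j = sum_{i<j, k} (∂g_{ij}/∂x_k) dx_k ∧ dx_i ∧ dx_j.
Expand each term, using dx_k ∧ dx_i ∧ dx_j = sgn(permutation) dx_{(a)} ∧ dx_{(b)} ∧ dx_{(c)} with (a < b < c) sorted:
  d(3*z^2) includes (∂/∂z)(3*z^2) dz = (6*z) dz, which multiplied by dx ∧ dy gives (6*z) dx ∧ dy ∧ dz
  d(y*(-x + 3*z)) includes (∂/∂y)(y*(-x + 3*z)) dy = (-x + 3*z) dy, which multiplied by dx ∧ dz gives (x - 3*z) dx ∧ dy ∧ dz
  d(3*x*z) includes (∂/∂x)(3*x*z) dx = (3*z) dx, which multiplied by dy ∧ dz gives (3*z) dx ∧ dy ∧ dz
Collecting like 3-forms: d(omega) = (x + 6*z) dx ∧ dy ∧ dz.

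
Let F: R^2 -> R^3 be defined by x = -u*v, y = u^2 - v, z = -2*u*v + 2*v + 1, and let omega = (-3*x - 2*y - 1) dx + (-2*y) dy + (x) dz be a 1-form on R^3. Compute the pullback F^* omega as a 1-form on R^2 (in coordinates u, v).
F^* omega = (-4*u^3 + 2*u^2*v - u*v^2 + 4*u*v - 2*v^2 + v) du + (2*u^3 - u^2*v + 2*u^2 - 4*u*v + u - 2*v) dv

Using F^*(f dg) = (f ∘ F) d(g ∘ F), substitute each coordinate x_i by F_i(u, v) in f_i, and replace dx_i by d F_i = (∂F_i/∂u) du + (∂F_i/∂v) dv.
  For the x component: f_1(F) = -2*u^2 + 3*u*v + 2*v - 1; d F_1 = (-v) du + (-u) dv
  For the y component: f_2(F) = -2*u^2 + 2*v; d F_2 = (2*u) du + (-1) dv
  For the z component: f_3(F) = -u*v; d F_3 = (-2*v) du + (2 - 2*u) dv
Combining and collecting du, dv coefficients:
  coeff of du: -4*u^3 + 2*u^2*v - u*v^2 + 4*u*v - 2*v^2 + v
  coeff of dv: 2*u^3 - u^2*v + 2*u^2 - 4*u*v + u - 2*v
F^* omega = (-4*u^3 + 2*u^2*v - u*v^2 + 4*u*v - 2*v^2 + v) du + (2*u^3 - u^2*v + 2*u^2 - 4*u*v + u - 2*v) dv.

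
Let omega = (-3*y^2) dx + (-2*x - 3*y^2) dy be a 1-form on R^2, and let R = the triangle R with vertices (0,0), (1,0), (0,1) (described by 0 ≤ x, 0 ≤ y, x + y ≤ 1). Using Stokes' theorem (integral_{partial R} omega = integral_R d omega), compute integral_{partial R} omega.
integral_(partial R) omega = 0

Stokes: integral_partial_R omega = integral_R d omega with d omega = (∂Q/∂x - ∂P/∂y) dx ∧ dy.
  ∂Q/∂x = -2
  ∂P/∂y = -6*y
  integrand = ∂Q/∂x - ∂P/∂y = 6*y - 2.
Integrating over R: integral_0^1 integral_0^{1-x} (6*y - 2) dy dx = 0.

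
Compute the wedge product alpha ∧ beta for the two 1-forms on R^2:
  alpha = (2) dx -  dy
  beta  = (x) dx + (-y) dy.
alpha ∧ beta = (x - 2*y) dx ∧ dy

Distribute the wedge, using dx_i ∧ dx_j = -dx_j ∧ dx_i and dx_i ∧ dx_i = 0. For each pair (i, j) with i < j, the coefficient of dx_i ∧ dx_j in alpha ∧ beta is (alpha_i * beta_j - alpha_j * beta_i). Collecting: alpha ∧ beta = (x - 2*y) dx ∧ dy.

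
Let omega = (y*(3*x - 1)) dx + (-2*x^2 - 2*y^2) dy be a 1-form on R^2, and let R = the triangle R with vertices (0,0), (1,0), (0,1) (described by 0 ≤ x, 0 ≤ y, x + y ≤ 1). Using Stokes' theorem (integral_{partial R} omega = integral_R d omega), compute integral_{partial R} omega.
integral_(partial R) omega = -2/3

Stokes: integral_partial_R omega = integral_R d omega with d omega = (∂Q/∂x - ∂P/∂y) dx ∧ dy.
  ∂Q/∂x = -4*x
  ∂P/∂y = 3*x - 1
  integrand = ∂Q/∂x - ∂P/∂y = 1 - 7*x.
Integrating over R: integral_0^1 integral_0^{1-x} (1 - 7*x) dy dx = -2/3.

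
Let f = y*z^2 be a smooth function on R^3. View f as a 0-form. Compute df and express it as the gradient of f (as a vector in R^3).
df = (0) dx + (z^2) dy + (2*y*z) dz; grad f = (0, z^2, 2*y*z)

For a 0-form f, d f = (∂f/∂x) dx + (∂f/∂y) dy + (∂f/∂z) dz. The components of the vector representation are exactly the entries of grad f in Cartesian coordinates:
  ∂f/∂x = 0
  ∂f/∂y = z^2
  ∂f/∂z = 2*y*z.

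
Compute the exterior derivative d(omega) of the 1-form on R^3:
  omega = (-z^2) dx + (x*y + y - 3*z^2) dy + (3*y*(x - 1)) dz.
d(omega) = (y) dx ∧ dy + (3*y + 2*z) dx ∧ dz + (3*x + 6*z - 3) dy ∧ dz

For a 1-form omega = sum_i f_i dx_i, the exterior derivative is
  d(omega) = sum_{i < j} (∂f_j/∂x_i - ∂f_i/∂x_j) dx_i ∧ dx_j.
  coefficient of dx ∧ dy: ∂f_2/∂x - ∂f_1/∂y = ∂(x*y + y - 3*z^2)/∂x - ∂(-z^2)/∂y = y
  coefficient of dx ∧ dz: ∂f_3/∂x - ∂f_1/∂z = ∂(3*y*(x - 1))/∂x - ∂(-z^2)/∂z = 3*y + 2*z
  coefficient of dy ∧ dz: ∂f_3/∂y - ∂f_2/∂z = ∂(3*y*(x - 1))/∂y - ∂(x*y + y - 3*z^2)/∂z = 3*x + 6*z - 3
Assembling: d(omega) = (y) dx ∧ dy + (3*y + 2*z) dx ∧ dz + (3*x + 6*z - 3) dy ∧ dz.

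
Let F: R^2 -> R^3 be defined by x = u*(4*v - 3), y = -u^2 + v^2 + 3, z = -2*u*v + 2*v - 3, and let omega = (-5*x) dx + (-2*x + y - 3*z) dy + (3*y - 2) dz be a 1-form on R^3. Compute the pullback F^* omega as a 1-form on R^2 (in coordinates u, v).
F^* omega = (2*u^3 + 10*u^2*v - 12*u^2 - 82*u*v^2 + 132*u*v - 69*u - 6*v^3 - 14*v) du + (6*u^3 - 82*u^2*v + 54*u^2 - 10*u*v^2 + 12*u*v - 14*u + 2*v^3 - 6*v^2 + 24*v + 14) dv

Using F^*(f dg) = (f ∘ F) d(g ∘ F), substitute each coordinate x_i by F_i(u, v) in f_i, and replace dx_i by d F_i = (∂F_i/∂u) du + (∂F_i/∂v) dv.
  For the x component: f_1(F) = 5*u*(3 - 4*v); d F_1 = (4*v - 3) du + (4*u) dv
  For the y component: f_2(F) = -u^2 - 2*u*v + 6*u + v^2 - 6*v + 12; d F_2 = (-2*u) du + (2*v) dv
  For the z component: f_3(F) = -3*u^2 + 3*v^2 + 7; d F_3 = (-2*v) du + (2 - 2*u) dv
Combining and collecting du, dv coefficients:
  coeff of du: 2*u^3 + 10*u^2*v - 12*u^2 - 82*u*v^2 + 132*u*v - 69*u - 6*v^3 - 14*v
  coeff of dv: 6*u^3 - 82*u^2*v + 54*u^2 - 10*u*v^2 + 12*u*v - 14*u + 2*v^3 - 6*v^2 + 24*v + 14
F^* omega = (2*u^3 + 10*u^2*v - 12*u^2 - 82*u*v^2 + 132*u*v - 69*u - 6*v^3 - 14*v) du + (6*u^3 - 82*u^2*v + 54*u^2 - 10*u*v^2 + 12*u*v - 14*u + 2*v^3 - 6*v^2 + 24*v + 14) dv.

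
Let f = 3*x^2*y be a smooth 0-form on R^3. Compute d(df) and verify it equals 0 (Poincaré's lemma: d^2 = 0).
d(df) = 0

Step 1: df = sum_i (∂f/∂x_i) dx_i = (6*x*y) dx + (3*x^2) dy + (0) dz.
Step 2: Apply d again. Using the 1-form formula, the coefficient of dx ∧ dy in d(df) is ∂^2 f/∂x ∂y - ∂^2 f/∂y ∂x = (6*x) - (6*x) = 0 (equality of mixed partials for smooth f).
Similarly for dx ∧ dz and dy ∧ dz — all coefficients vanish. So d(df) = 0.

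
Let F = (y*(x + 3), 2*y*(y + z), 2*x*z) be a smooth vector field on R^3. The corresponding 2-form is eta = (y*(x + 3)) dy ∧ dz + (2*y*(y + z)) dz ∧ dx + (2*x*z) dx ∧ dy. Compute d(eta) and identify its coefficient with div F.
d(eta) = (2*x + 5*y + 2*z) dx ∧ dy ∧ dz; div F = 2*x + 5*y + 2*z

For a 2-form in R^3 of the form above, applying d gives a 3-form with coefficient ∂P/∂x + ∂Q/∂y + ∂R/∂z:
  ∂P/∂x = y
  ∂Q/∂y = 4*y + 2*z
  ∂R/∂z = 2*x
Sum = 2*x + 5*y + 2*z, which is exactly div F.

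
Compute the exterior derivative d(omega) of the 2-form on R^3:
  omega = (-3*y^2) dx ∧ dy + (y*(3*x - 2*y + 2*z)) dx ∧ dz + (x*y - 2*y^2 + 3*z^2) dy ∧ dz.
d(omega) = (-3*x + 5*y - 2*z) dx ∧ dy ∧ dz

For a 2-form omega = sum_{i<j} g_{ij} dx_i ∧ dx_j, the exterior derivative is
  d(omega) = sum_{i<j} d(g_{ij}) ∧ dx_i ∧ dx_j = sum_{i<j, k} (∂g_{ij}/∂x_k) dx_k ∧ dx_i ∧ dx_j.
Expand each term, using dx_k ∧ dx_i ∧ dx_j = sgn(permutation) dx_{(a)} ∧ dx_{(b)} ∧ dx_{(c)} with (a < b < c) sorted:
  d(y*(3*x - 2*y + 2*z)) includes (∂/∂y)(y*(3*x - 2*y + 2*z)) dy = (3*x - 4*y + 2*z) dy, which multiplied by dx ∧ dz gives (-3*x + 4*y - 2*z) dx ∧ dy ∧ dz
  d(x*y - 2*y^2 + 3*z^2) includes (∂/∂x)(x*y - 2*y^2 + 3*z^2) dx = (y) dx, which multiplied by dy ∧ dz gives (y) dx ∧ dy ∧ dz
Collecting like 3-forms: d(omega) = (-3*x + 5*y - 2*z) dx ∧ dy ∧ dz.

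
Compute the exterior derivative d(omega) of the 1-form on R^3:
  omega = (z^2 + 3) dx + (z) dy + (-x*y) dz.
d(omega) = (-y - 2*z) dx ∧ dz + (-x - 1) dy ∧ dz

For a 1-form omega = sum_i f_i dx_i, the exterior derivative is
  d(omega) = sum_{i < j} (∂f_j/∂x_i - ∂f_i/∂x_j) dx_i ∧ dx_j.
  coefficient of dx ∧ dz: ∂f_3/∂x - ∂f_1/∂z = ∂(-x*y)/∂x - ∂(z^2 + 3)/∂z = -y - 2*z
  coefficient of dy ∧ dz: ∂f_3/∂y - ∂f_2/∂z = ∂(-x*y)/∂y - ∂(z)/∂z = -x - 1
Assembling: d(omega) = (-y - 2*z) dx ∧ dz + (-x - 1) dy ∧ dz.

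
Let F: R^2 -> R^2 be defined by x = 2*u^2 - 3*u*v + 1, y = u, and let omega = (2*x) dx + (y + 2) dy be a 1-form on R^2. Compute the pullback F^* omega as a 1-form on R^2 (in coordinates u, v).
F^* omega = (16*u^3 - 36*u^2*v + 18*u*v^2 + 9*u - 6*v + 2) du + (6*u*(-2*u^2 + 3*u*v - 1)) dv

Using F^*(f dg) = (f ∘ F) d(g ∘ F), substitute each coordinate x_i by F_i(u, v) in f_i, and replace dx_i by d F_i = (∂F_i/∂u) du + (∂F_i/∂v) dv.
  For the x component: f_1(F) = 4*u^2 - 6*u*v + 2; d F_1 = (4*u - 3*v) du + (-3*u) dv
  For the y component: f_2(F) = u + 2; d F_2 = (1) du + (0) dv
Combining and collecting du, dv coefficients:
  coeff of du: 16*u^3 - 36*u^2*v + 18*u*v^2 + 9*u - 6*v + 2
  coeff of dv: 6*u*(-2*u^2 + 3*u*v - 1)
F^* omega = (16*u^3 - 36*u^2*v + 18*u*v^2 + 9*u - 6*v + 2) du + (6*u*(-2*u^2 + 3*u*v - 1)) dv.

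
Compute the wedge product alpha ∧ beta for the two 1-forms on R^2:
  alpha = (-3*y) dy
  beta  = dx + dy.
alpha ∧ beta = (3*y) dx ∧ dy

Distribute the wedge, using dx_i ∧ dx_j = -dx_j ∧ dx_i and dx_i ∧ dx_i = 0. For each pair (i, j) with i < j, the coefficient of dx_i ∧ dx_j in alpha ∧ beta is (alpha_i * beta_j - alpha_j * beta_i). Collecting: alpha ∧ beta = (3*y) dx ∧ dy.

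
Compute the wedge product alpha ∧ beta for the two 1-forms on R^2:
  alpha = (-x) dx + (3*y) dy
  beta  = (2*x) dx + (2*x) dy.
alpha ∧ beta = (-2*x*(x + 3*y)) dx ∧ dy

Distribute the wedge, using dx_i ∧ dx_j = -dx_j ∧ dx_i and dx_i ∧ dx_i = 0. For each pair (i, j) with i < j, the coefficient of dx_i ∧ dx_j in alpha ∧ beta is (alpha_i * beta_j - alpha_j * beta_i). Collecting: alpha ∧ beta = (-2*x*(x + 3*y)) dx ∧ dy.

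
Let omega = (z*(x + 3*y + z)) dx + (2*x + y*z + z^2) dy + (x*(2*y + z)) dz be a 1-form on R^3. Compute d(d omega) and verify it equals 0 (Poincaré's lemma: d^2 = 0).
d(d omega) = 0

Step 1: d omega = sum_{i<j} (∂f_j/∂x_i - ∂f_i/∂x_j) dx_i ∧ dx_j:
  coeff of dx ∧ dy: 2 - 3*z
  coeff of dx ∧ dz: -x - y - z
  coeff of dy ∧ dz: 2*x - y - 2*z
Step 2: Apply d again to each 2-form coefficient. The only possible 3-form in R^3 is dx ∧ dy ∧ dz, with coefficient
  ∂(coeff of dy∧dz)/∂x - ∂(coeff of dx∧dz)/∂y + ∂(coeff of dx∧dy)/∂z
  = ∂/∂x (2*x - y - 2*z) - ∂/∂y (-x - y - z) + ∂/∂z (2 - 3*z).
Each of these terms simplifies to sums of mixed partials that cancel in pairs. The result is 0 (by equality of mixed partials for smooth functions — Schwarz / Clairaut).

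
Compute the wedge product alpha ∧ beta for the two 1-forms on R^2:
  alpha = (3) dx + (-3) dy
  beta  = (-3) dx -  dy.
alpha ∧ beta = (-12) dx ∧ dy

Distribute the wedge, using dx_i ∧ dx_j = -dx_j ∧ dx_i and dx_i ∧ dx_i = 0. For each pair (i, j) with i < j, the coefficient of dx_i ∧ dx_j in alpha ∧ beta is (alpha_i * beta_j - alpha_j * beta_i). Collecting: alpha ∧ beta = (-12) dx ∧ dy.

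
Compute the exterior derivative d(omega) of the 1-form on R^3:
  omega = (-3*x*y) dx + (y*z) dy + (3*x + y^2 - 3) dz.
d(omega) = (3*x) dx ∧ dy + (3) dx ∧ dz + (y) dy ∧ dz

For a 1-form omega = sum_i f_i dx_i, the exterior derivative is
  d(omega) = sum_{i < j} (∂f_j/∂x_i - ∂f_i/∂x_j) dx_i ∧ dx_j.
  coefficient of dx ∧ dy: ∂f_2/∂x - ∂f_1/∂y = ∂(y*z)/∂x - ∂(-3*x*y)/∂y = 3*x
  coefficient of dx ∧ dz: ∂f_3/∂x - ∂f_1/∂z = ∂(3*x + y^2 - 3)/∂x - ∂(-3*x*y)/∂z = 3
  coefficient of dy ∧ dz: ∂f_3/∂y - ∂f_2/∂z = ∂(3*x + y^2 - 3)/∂y - ∂(y*z)/∂z = y
Assembling: d(omega) = (3*x) dx ∧ dy + (3) dx ∧ dz + (y) dy ∧ dz.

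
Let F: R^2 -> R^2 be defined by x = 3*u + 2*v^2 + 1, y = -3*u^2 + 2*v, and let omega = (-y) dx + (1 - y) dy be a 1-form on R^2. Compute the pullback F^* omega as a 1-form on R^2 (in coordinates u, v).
F^* omega = (-18*u^3 + 9*u^2 + 12*u*v - 6*u - 6*v) du + (12*u^2*v + 6*u^2 - 8*v^2 - 4*v + 2) dv

Using F^*(f dg) = (f ∘ F) d(g ∘ F), substitute each coordinate x_i by F_i(u, v) in f_i, and replace dx_i by d F_i = (∂F_i/∂u) du + (∂F_i/∂v) dv.
  For the x component: f_1(F) = 3*u^2 - 2*v; d F_1 = (3) du + (4*v) dv
  For the y component: f_2(F) = 3*u^2 - 2*v + 1; d F_2 = (-6*u) du + (2) dv
Combining and collecting du, dv coefficients:
  coeff of du: -18*u^3 + 9*u^2 + 12*u*v - 6*u - 6*v
  coeff of dv: 12*u^2*v + 6*u^2 - 8*v^2 - 4*v + 2
F^* omega = (-18*u^3 + 9*u^2 + 12*u*v - 6*u - 6*v) du + (12*u^2*v + 6*u^2 - 8*v^2 - 4*v + 2) dv.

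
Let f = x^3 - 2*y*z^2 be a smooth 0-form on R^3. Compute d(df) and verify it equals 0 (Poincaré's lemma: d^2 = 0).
d(df) = 0

Step 1: df = sum_i (∂f/∂x_i) dx_i = (3*x^2) dx + (-2*z^2) dy + (-4*y*z) dz.
Step 2: Apply d again. Using the 1-form formula, the coefficient of dx ∧ dy in d(df) is ∂^2 f/∂x ∂y - ∂^2 f/∂y ∂x = (0) - (0) = 0 (equality of mixed partials for smooth f).
Similarly for dx ∧ dz and dy ∧ dz — all coefficients vanish. So d(df) = 0.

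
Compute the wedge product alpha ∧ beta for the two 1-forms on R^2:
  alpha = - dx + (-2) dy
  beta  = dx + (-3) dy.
alpha ∧ beta = (5) dx ∧ dy

Distribute the wedge, using dx_i ∧ dx_j = -dx_j ∧ dx_i and dx_i ∧ dx_i = 0. For each pair (i, j) with i < j, the coefficient of dx_i ∧ dx_j in alpha ∧ beta is (alpha_i * beta_j - alpha_j * beta_i). Collecting: alpha ∧ beta = (5) dx ∧ dy.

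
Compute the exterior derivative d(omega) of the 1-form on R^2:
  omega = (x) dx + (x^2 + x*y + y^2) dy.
d(omega) = (2*x + y) dx ∧ dy

For a 1-form omega = sum_i f_i dx_i, the exterior derivative is
  d(omega) = sum_{i < j} (∂f_j/∂x_i - ∂f_i/∂x_j) dx_i ∧ dx_j.
  coefficient of dx ∧ dy: ∂f_2/∂x - ∂f_1/∂y = ∂(x^2 + x*y + y^2)/∂x - ∂(x)/∂y = 2*x + y
Assembling: d(omega) = (2*x + y) dx ∧ dy.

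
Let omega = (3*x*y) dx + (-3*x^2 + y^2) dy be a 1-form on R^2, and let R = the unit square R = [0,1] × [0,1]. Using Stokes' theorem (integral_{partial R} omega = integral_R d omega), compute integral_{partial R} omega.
integral_(partial R) omega = -9/2

Stokes: integral_partial_R omega = integral_R d omega with d omega = (∂Q/∂x - ∂P/∂y) dx ∧ dy.
  ∂Q/∂x = -6*x
  ∂P/∂y = 3*x
  integrand = ∂Q/∂x - ∂P/∂y = -9*x.
Integrating over R: integral_0^1 integral_0^1 (-9*x) dx dy = -9/2.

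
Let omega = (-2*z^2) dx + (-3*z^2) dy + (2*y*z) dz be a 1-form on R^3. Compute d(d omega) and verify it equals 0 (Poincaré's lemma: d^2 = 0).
d(d omega) = 0

Step 1: d omega = sum_{i<j} (∂f_j/∂x_i - ∂f_i/∂x_j) dx_i ∧ dx_j:
  coeff of dx ∧ dy: 0
  coeff of dx ∧ dz: 4*z
  coeff of dy ∧ dz: 8*z
Step 2: Apply d again to each 2-form coefficient. The only possible 3-form in R^3 is dx ∧ dy ∧ dz, with coefficient
  ∂(coeff of dy∧dz)/∂x - ∂(coeff of dx∧dz)/∂y + ∂(coeff of dx∧dy)/∂z
  = ∂/∂x (8*z) - ∂/∂y (4*z) + ∂/∂z (0).
Each of these terms simplifies to sums of mixed partials that cancel in pairs. The result is 0 (by equality of mixed partials for smooth functions — Schwarz / Clairaut).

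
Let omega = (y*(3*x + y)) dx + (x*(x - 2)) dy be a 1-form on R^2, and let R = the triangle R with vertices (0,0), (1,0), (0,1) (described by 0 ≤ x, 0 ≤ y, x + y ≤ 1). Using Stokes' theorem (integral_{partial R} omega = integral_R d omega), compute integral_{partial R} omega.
integral_(partial R) omega = -3/2

Stokes: integral_partial_R omega = integral_R d omega with d omega = (∂Q/∂x - ∂P/∂y) dx ∧ dy.
  ∂Q/∂x = 2*x - 2
  ∂P/∂y = 3*x + 2*y
  integrand = ∂Q/∂x - ∂P/∂y = -x - 2*y - 2.
Integrating over R: integral_0^1 integral_0^{1-x} (-x - 2*y - 2) dy dx = -3/2.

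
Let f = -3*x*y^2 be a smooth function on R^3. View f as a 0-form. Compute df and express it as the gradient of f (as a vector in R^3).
df = (-3*y^2) dx + (-6*x*y) dy + (0) dz; grad f = (-3*y^2, -6*x*y, 0)

For a 0-form f, d f = (∂f/∂x) dx + (∂f/∂y) dy + (∂f/∂z) dz. The components of the vector representation are exactly the entries of grad f in Cartesian coordinates:
  ∂f/∂x = -3*y^2
  ∂f/∂y = -6*x*y
  ∂f/∂z = 0.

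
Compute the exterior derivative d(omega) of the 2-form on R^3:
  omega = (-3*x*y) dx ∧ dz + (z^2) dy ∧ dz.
d(omega) = (3*x) dx ∧ dy ∧ dz

For a 2-form omega = sum_{i<j} g_{ij} dx_i ∧ dx_j, the exterior derivative is
  d(omega) = sum_{i<j} d(g_{ij}) ∧ dx_i ∧ dx_j = sum_{i<j, k} (∂g_{ij}/∂x_k) dx_k ∧ dx_i ∧ dx_j.
Expand each term, using dx_k ∧ dx_i ∧ dx_j = sgn(permutation) dx_{(a)} ∧ dx_{(b)} ∧ dx_{(c)} with (a < b < c) sorted:
  d(-3*x*y) includes (∂/∂y)(-3*x*y) dy = (-3*x) dy, which multiplied by dx ∧ dz gives (3*x) dx ∧ dy ∧ dz
Collecting like 3-forms: d(omega) = (3*x) dx ∧ dy ∧ dz.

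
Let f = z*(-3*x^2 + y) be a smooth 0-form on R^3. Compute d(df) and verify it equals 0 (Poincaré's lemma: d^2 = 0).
d(df) = 0

Step 1: df = sum_i (∂f/∂x_i) dx_i = (-6*x*z) dx + (z) dy + (-3*x^2 + y) dz.
Step 2: Apply d again. Using the 1-form formula, the coefficient of dx ∧ dy in d(df) is ∂^2 f/∂x ∂y - ∂^2 f/∂y ∂x = (0) - (0) = 0 (equality of mixed partials for smooth f).
Similarly for dx ∧ dz and dy ∧ dz — all coefficients vanish. So d(df) = 0.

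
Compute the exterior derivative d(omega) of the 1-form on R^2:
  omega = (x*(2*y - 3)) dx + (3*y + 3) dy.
d(omega) = (-2*x) dx ∧ dy

For a 1-form omega = sum_i f_i dx_i, the exterior derivative is
  d(omega) = sum_{i < j} (∂f_j/∂x_i - ∂f_i/∂x_j) dx_i ∧ dx_j.
  coefficient of dx ∧ dy: ∂f_2/∂x - ∂f_1/∂y = ∂(3*y + 3)/∂x - ∂(x*(2*y - 3))/∂y = -2*x
Assembling: d(omega) = (-2*x) dx ∧ dy.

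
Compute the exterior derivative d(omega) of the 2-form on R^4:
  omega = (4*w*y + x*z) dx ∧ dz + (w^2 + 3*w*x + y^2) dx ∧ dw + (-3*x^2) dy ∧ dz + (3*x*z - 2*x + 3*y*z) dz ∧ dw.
d(omega) = (-4*w - 6*x) dx ∧ dy ∧ dz + (4*y + 3*z - 2) dx ∧ dz ∧ dw + (-2*y) dx ∧ dy ∧ dw + (3*z) dy ∧ dz ∧ dw

For a 2-form omega = sum_{i<j} g_{ij} dx_i ∧ dx_j, the exterior derivative is
  d(omega) = sum_{i<j} d(g_{ij}) ∧ dx_i ∧ dx_j = sum_{i<j, k} (∂g_{ij}/∂x_k) dx_k ∧ dx_i ∧ dx_j.
Expand each term, using dx_k ∧ dx_i ∧ dx_j = sgn(permutation) dx_{(a)} ∧ dx_{(b)} ∧ dx_{(c)} with (a < b < c) sorted:
  d(4*w*y + x*z) includes (∂/∂y)(4*w*y + x*z) dy = (4*w) dy, which multiplied by dx ∧ dz gives (-4*w) dx ∧ dy ∧ dz
  d(4*w*y + x*z) includes (∂/∂w)(4*w*y + x*z) dw = (4*y) dw, which multiplied by dx ∧ dz gives (4*y) dx ∧ dz ∧ dw
  d(w^2 + 3*w*x + y^2) includes (∂/∂y)(w^2 + 3*w*x + y^2) dy = (2*y) dy, which multiplied by dx ∧ dw gives (-2*y) dx ∧ dy ∧ dw
  d(-3*x^2) includes (∂/∂x)(-3*x^2) dx = (-6*x) dx, which multiplied by dy ∧ dz gives (-6*x) dx ∧ dy ∧ dz
  d(3*x*z - 2*x + 3*y*z) includes (∂/∂x)(3*x*z - 2*x + 3*y*z) dx = (3*z - 2) dx, which multiplied by dz ∧ dw gives (3*z - 2) dx ∧ dz ∧ dw
  d(3*x*z - 2*x + 3*y*z) includes (∂/∂y)(3*x*z - 2*x + 3*y*z) dy = (3*z) dy, which multiplied by dz ∧ dw gives (3*z) dy ∧ dz ∧ dw
Collecting like 3-forms: d(omega) = (-4*w - 6*x) dx ∧ dy ∧ dz + (4*y + 3*z - 2) dx ∧ dz ∧ dw + (-2*y) dx ∧ dy ∧ dw + (3*z) dy ∧ dz ∧ dw.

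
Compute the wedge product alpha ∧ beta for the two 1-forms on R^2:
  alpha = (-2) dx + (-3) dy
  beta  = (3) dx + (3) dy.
alpha ∧ beta = (3) dx ∧ dy

Distribute the wedge, using dx_i ∧ dx_j = -dx_j ∧ dx_i and dx_i ∧ dx_i = 0. For each pair (i, j) with i < j, the coefficient of dx_i ∧ dx_j in alpha ∧ beta is (alpha_i * beta_j - alpha_j * beta_i). Collecting: alpha ∧ beta = (3) dx ∧ dy.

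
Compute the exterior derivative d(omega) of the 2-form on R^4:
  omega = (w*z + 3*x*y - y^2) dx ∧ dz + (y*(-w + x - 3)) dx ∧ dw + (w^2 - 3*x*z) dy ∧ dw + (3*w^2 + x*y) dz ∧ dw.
d(omega) = (-3*x + 2*y) dx ∧ dy ∧ dz + (y + z) dx ∧ dz ∧ dw + (w - x - 3*z + 3) dx ∧ dy ∧ dw + (4*x) dy ∧ dz ∧ dw

For a 2-form omega = sum_{i<j} g_{ij} dx_i ∧ dx_j, the exterior derivative is
  d(omega) = sum_{i<j} d(g_{ij}) ∧ dx_i ∧ dx_j = sum_{i<j, k} (∂g_{ij}/∂x_k) dx_k ∧ dx_i ∧ dx_j.
Expand each term, using dx_k ∧ dx_i ∧ dx_j = sgn(permutation) dx_{(a)} ∧ dx_{(b)} ∧ dx_{(c)} with (a < b < c) sorted:
  d(w*z + 3*x*y - y^2) includes (∂/∂y)(w*z + 3*x*y - y^2) dy = (3*x - 2*y) dy, which multiplied by dx ∧ dz gives (-3*x + 2*y) dx ∧ dy ∧ dz
  d(w*z + 3*x*y - y^2) includes (∂/∂w)(w*z + 3*x*y - y^2) dw = (z) dw, which multiplied by dx ∧ dz gives (z) dx ∧ dz ∧ dw
  d(y*(-w + x - 3)) includes (∂/∂y)(y*(-w + x - 3)) dy = (-w + x - 3) dy, which multiplied by dx ∧ dw gives (w - x + 3) dx ∧ dy ∧ dw
  d(w^2 - 3*x*z) includes (∂/∂x)(w^2 - 3*x*z) dx = (-3*z) dx, which multiplied by dy ∧ dw gives (-3*z) dx ∧ dy ∧ dw
  d(w^2 - 3*x*z) includes (∂/∂z)(w^2 - 3*x*z) dz = (-3*x) dz, which multiplied by dy ∧ dw gives (3*x) dy ∧ dz ∧ dw
  d(3*w^2 + x*y) includes (∂/∂x)(3*w^2 + x*y) dx = (y) dx, which multiplied by dz ∧ dw gives (y) dx ∧ dz ∧ dw
  d(3*w^2 + x*y) includes (∂/∂y)(3*w^2 + x*y) dy = (x) dy, which multiplied by dz ∧ dw gives (x) dy ∧ dz ∧ dw
Collecting like 3-forms: d(omega) = (-3*x + 2*y) dx ∧ dy ∧ dz + (y + z) dx ∧ dz ∧ dw + (w - x - 3*z + 3) dx ∧ dy ∧ dw + (4*x) dy ∧ dz ∧ dw.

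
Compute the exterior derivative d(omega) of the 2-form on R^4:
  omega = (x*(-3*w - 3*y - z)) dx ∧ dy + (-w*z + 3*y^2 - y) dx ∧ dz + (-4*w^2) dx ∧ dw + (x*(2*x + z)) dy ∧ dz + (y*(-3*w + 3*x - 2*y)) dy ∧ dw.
d(omega) = (3*x - 6*y + z + 1) dx ∧ dy ∧ dz + (-3*x + 3*y) dx ∧ dy ∧ dw + (-z) dx ∧ dz ∧ dw

For a 2-form omega = sum_{i<j} g_{ij} dx_i ∧ dx_j, the exterior derivative is
  d(omega) = sum_{i<j} d(g_{ij}) ∧ dx_i ∧ dx_j = sum_{i<j, k} (∂g_{ij}/∂x_k) dx_k ∧ dx_i ∧ dx_j.
Expand each term, using dx_k ∧ dx_i ∧ dx_j = sgn(permutation) dx_{(a)} ∧ dx_{(b)} ∧ dx_{(c)} with (a < b < c) sorted:
  d(x*(-3*w - 3*y - z)) includes (∂/∂z)(x*(-3*w - 3*y - z)) dz = (-x) dz, which multiplied by dx ∧ dy gives (-x) dx ∧ dy ∧ dz
  d(x*(-3*w - 3*y - z)) includes (∂/∂w)(x*(-3*w - 3*y - z)) dw = (-3*x) dw, which multiplied by dx ∧ dy gives (-3*x) dx ∧ dy ∧ dw
  d(-w*z + 3*y^2 - y) includes (∂/∂y)(-w*z + 3*y^2 - y) dy = (6*y - 1) dy, which multiplied by dx ∧ dz gives (1 - 6*y) dx ∧ dy ∧ dz
  d(-w*z + 3*y^2 - y) includes (∂/∂w)(-w*z + 3*y^2 - y) dw = (-z) dw, which multiplied by dx ∧ dz gives (-z) dx ∧ dz ∧ dw
  d(x*(2*x + z)) includes (∂/∂x)(x*(2*x + z)) dx = (4*x + z) dx, which multiplied by dy ∧ dz gives (4*x + z) dx ∧ dy ∧ dz
  d(y*(-3*w + 3*x - 2*y)) includes (∂/∂x)(y*(-3*w + 3*x - 2*y)) dx = (3*y) dx, which multiplied by dy ∧ dw gives (3*y) dx ∧ dy ∧ dw
Collecting like 3-forms: d(omega) = (3*x - 6*y + z + 1) dx ∧ dy ∧ dz + (-3*x + 3*y) dx ∧ dy ∧ dw + (-z) dx ∧ dz ∧ dw.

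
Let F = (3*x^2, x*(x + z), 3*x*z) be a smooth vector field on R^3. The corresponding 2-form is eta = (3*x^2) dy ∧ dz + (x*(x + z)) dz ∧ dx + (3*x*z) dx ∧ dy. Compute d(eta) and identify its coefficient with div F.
d(eta) = (9*x) dx ∧ dy ∧ dz; div F = 9*x

For a 2-form in R^3 of the form above, applying d gives a 3-form with coefficient ∂P/∂x + ∂Q/∂y + ∂R/∂z:
  ∂P/∂x = 6*x
  ∂Q/∂y = 0
  ∂R/∂z = 3*x
Sum = 9*x, which is exactly div F.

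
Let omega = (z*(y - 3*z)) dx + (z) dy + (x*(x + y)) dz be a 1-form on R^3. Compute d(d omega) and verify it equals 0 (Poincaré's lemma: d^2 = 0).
d(d omega) = 0

Step 1: d omega = sum_{i<j} (∂f_j/∂x_i - ∂f_i/∂x_j) dx_i ∧ dx_j:
  coeff of dx ∧ dy: -z
  coeff of dx ∧ dz: 2*x + 6*z
  coeff of dy ∧ dz: x - 1
Step 2: Apply d again to each 2-form coefficient. The only possible 3-form in R^3 is dx ∧ dy ∧ dz, with coefficient
  ∂(coeff of dy∧dz)/∂x - ∂(coeff of dx∧dz)/∂y + ∂(coeff of dx∧dy)/∂z
  = ∂/∂x (x - 1) - ∂/∂y (2*x + 6*z) + ∂/∂z (-z).
Each of these terms simplifies to sums of mixed partials that cancel in pairs. The result is 0 (by equality of mixed partials for smooth functions — Schwarz / Clairaut).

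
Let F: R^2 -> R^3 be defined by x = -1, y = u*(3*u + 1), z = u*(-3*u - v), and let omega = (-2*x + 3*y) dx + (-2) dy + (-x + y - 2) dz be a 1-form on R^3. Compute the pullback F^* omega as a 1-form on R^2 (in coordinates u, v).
F^* omega = (-18*u^3 - 3*u^2*v - 6*u^2 - u*v - 6*u + v - 2) du + (u*(-3*u^2 - u + 1)) dv

Using F^*(f dg) = (f ∘ F) d(g ∘ F), substitute each coordinate x_i by F_i(u, v) in f_i, and replace dx_i by d F_i = (∂F_i/∂u) du + (∂F_i/∂v) dv.
  For the x component: f_1(F) = 9*u^2 + 3*u + 2; d F_1 = (0) du + (0) dv
  For the y component: f_2(F) = -2; d F_2 = (6*u + 1) du + (0) dv
  For the z component: f_3(F) = 3*u^2 + u - 1; d F_3 = (-6*u - v) du + (-u) dv
Combining and collecting du, dv coefficients:
  coeff of du: -18*u^3 - 3*u^2*v - 6*u^2 - u*v - 6*u + v - 2
  coeff of dv: u*(-3*u^2 - u + 1)
F^* omega = (-18*u^3 - 3*u^2*v - 6*u^2 - u*v - 6*u + v - 2) du + (u*(-3*u^2 - u + 1)) dv.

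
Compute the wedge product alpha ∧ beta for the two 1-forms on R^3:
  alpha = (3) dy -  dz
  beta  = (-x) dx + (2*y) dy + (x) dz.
alpha ∧ beta = (3*x) dx ∧ dy + (3*x + 2*y) dy ∧ dz + (-x) dx ∧ dz

Distribute the wedge, using dx_i ∧ dx_j = -dx_j ∧ dx_i and dx_i ∧ dx_i = 0. For each pair (i, j) with i < j, the coefficient of dx_i ∧ dx_j in alpha ∧ beta is (alpha_i * beta_j - alpha_j * beta_i). Collecting: alpha ∧ beta = (3*x) dx ∧ dy + (3*x + 2*y) dy ∧ dz + (-x) dx ∧ dz.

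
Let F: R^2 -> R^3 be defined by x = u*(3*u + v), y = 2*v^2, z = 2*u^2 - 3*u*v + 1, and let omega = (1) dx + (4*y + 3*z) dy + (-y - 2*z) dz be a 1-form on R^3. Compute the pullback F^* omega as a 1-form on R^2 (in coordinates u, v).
F^* omega = (-16*u^3 + 36*u^2*v - 26*u*v^2 - 2*u + 6*v^3 + 7*v) du + (12*u^3 + 6*u^2*v - 30*u*v^2 + 7*u + 32*v^3 + 12*v) dv

Using F^*(f dg) = (f ∘ F) d(g ∘ F), substitute each coordinate x_i by F_i(u, v) in f_i, and replace dx_i by d F_i = (∂F_i/∂u) du + (∂F_i/∂v) dv.
  For the x component: f_1(F) = 1; d F_1 = (6*u + v) du + (u) dv
  For the y component: f_2(F) = 6*u^2 - 9*u*v + 8*v^2 + 3; d F_2 = (0) du + (4*v) dv
  For the z component: f_3(F) = -4*u^2 + 6*u*v - 2*v^2 - 2; d F_3 = (4*u - 3*v) du + (-3*u) dv
Combining and collecting du, dv coefficients:
  coeff of du: -16*u^3 + 36*u^2*v - 26*u*v^2 - 2*u + 6*v^3 + 7*v
  coeff of dv: 12*u^3 + 6*u^2*v - 30*u*v^2 + 7*u + 32*v^3 + 12*v
F^* omega = (-16*u^3 + 36*u^2*v - 26*u*v^2 - 2*u + 6*v^3 + 7*v) du + (12*u^3 + 6*u^2*v - 30*u*v^2 + 7*u + 32*v^3 + 12*v) dv.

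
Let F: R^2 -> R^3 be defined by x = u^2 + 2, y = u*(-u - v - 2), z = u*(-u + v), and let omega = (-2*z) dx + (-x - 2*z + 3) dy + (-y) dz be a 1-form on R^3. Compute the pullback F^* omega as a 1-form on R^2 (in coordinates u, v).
F^* omega = (-2*u^2*v - 6*u^2 + 3*u*v^2 + 6*u*v - 2*u - v - 2) du + (u*(3*u*v + 2*u - 1)) dv

Using F^*(f dg) = (f ∘ F) d(g ∘ F), substitute each coordinate x_i by F_i(u, v) in f_i, and replace dx_i by d F_i = (∂F_i/∂u) du + (∂F_i/∂v) dv.
  For the x component: f_1(F) = 2*u*(u - v); d F_1 = (2*u) du + (0) dv
  For the y component: f_2(F) = u^2 - 2*u*v + 1; d F_2 = (-2*u - v - 2) du + (-u) dv
  For the z component: f_3(F) = u*(u + v + 2); d F_3 = (-2*u + v) du + (u) dv
Combining and collecting du, dv coefficients:
  coeff of du: -2*u^2*v - 6*u^2 + 3*u*v^2 + 6*u*v - 2*u - v - 2
  coeff of dv: u*(3*u*v + 2*u - 1)
F^* omega = (-2*u^2*v - 6*u^2 + 3*u*v^2 + 6*u*v - 2*u - v - 2) du + (u*(3*u*v + 2*u - 1)) dv.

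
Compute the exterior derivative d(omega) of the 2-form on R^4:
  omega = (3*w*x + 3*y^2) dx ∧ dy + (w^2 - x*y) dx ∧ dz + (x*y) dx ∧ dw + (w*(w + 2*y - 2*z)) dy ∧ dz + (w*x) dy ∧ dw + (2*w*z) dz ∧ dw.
d(omega) = (w + 2*x) dx ∧ dy ∧ dw + (x) dx ∧ dy ∧ dz + (2*w) dx ∧ dz ∧ dw + (2*w + 2*y - 2*z) dy ∧ dz ∧ dw

For a 2-form omega = sum_{i<j} g_{ij} dx_i ∧ dx_j, the exterior derivative is
  d(omega) = sum_{i<j} d(g_{ij}) ∧ dx_i ∧ dx_j = sum_{i<j, k} (∂g_{ij}/∂x_k) dx_k ∧ dx_i ∧ dx_j.
Expand each term, using dx_k ∧ dx_i ∧ dx_j = sgn(permutation) dx_{(a)} ∧ dx_{(b)} ∧ dx_{(c)} with (a < b < c) sorted:
  d(3*w*x + 3*y^2) includes (∂/∂w)(3*w*x + 3*y^2) dw = (3*x) dw, which multiplied by dx ∧ dy gives (3*x) dx ∧ dy ∧ dw
  d(w^2 - x*y) includes (∂/∂y)(w^2 - x*y) dy = (-x) dy, which multiplied by dx ∧ dz gives (x) dx ∧ dy ∧ dz
  d(w^2 - x*y) includes (∂/∂w)(w^2 - x*y) dw = (2*w) dw, which multiplied by dx ∧ dz gives (2*w) dx ∧ dz ∧ dw
  d(x*y) includes (∂/∂y)(x*y) dy = (x) dy, which multiplied by dx ∧ dw gives (-x) dx ∧ dy ∧ dw
  d(w*(w + 2*y - 2*z)) includes (∂/∂w)(w*(w + 2*y - 2*z)) dw = (2*w + 2*y - 2*z) dw, which multiplied by dy ∧ dz gives (2*w + 2*y - 2*z) dy ∧ dz ∧ dw
  d(w*x) includes (∂/∂x)(w*x) dx = (w) dx, which multiplied by dy ∧ dw gives (w) dx ∧ dy ∧ dw
Collecting like 3-forms: d(omega) = (w + 2*x) dx ∧ dy ∧ dw + (x) dx ∧ dy ∧ dz + (2*w) dx ∧ dz ∧ dw + (2*w + 2*y - 2*z) dy ∧ dz ∧ dw.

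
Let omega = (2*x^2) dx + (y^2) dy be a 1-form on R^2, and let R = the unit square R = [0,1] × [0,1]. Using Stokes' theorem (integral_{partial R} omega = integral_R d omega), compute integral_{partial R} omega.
integral_(partial R) omega = 0

Stokes: integral_partial_R omega = integral_R d omega with d omega = (∂Q/∂x - ∂P/∂y) dx ∧ dy.
  ∂Q/∂x = 0
  ∂P/∂y = 0
  integrand = ∂Q/∂x - ∂P/∂y = 0.
Integrating over R: integral_0^1 integral_0^1 (0) dx dy = 0.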